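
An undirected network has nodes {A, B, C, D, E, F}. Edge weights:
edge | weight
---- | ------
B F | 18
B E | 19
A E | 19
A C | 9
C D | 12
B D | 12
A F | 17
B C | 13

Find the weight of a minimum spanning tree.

Prim's algorithm from D:
Step 1: frontier [B D 12, C D 12] → take B D (12); add B.
Step 2: frontier [B C 13, B F 18, B E 19, C D 12] → take C D (12); add C.
Step 3: frontier [B F 18, B E 19, A C 9] → take A C (9); add A.
Step 4: frontier [A F 17, A E 19, B F 18, B E 19] → take A F (17); add F.
Step 5: frontier [A E 19, B E 19] → take A E (19); add E.
MST edges: B D, C D, A C, A F, A E; total weight 12+12+9+17+19 = 69.

69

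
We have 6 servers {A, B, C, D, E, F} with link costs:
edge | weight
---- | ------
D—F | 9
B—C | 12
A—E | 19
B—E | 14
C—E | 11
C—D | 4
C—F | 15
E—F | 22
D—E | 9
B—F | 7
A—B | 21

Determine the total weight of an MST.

Prim's algorithm from D:
Step 1: cheapest edge leaving the tree is C—D (4); add C.
Step 2: cheapest edge leaving the tree is D—E (9); add E.
Step 3: cheapest edge leaving the tree is D—F (9); add F.
Step 4: cheapest edge leaving the tree is B—F (7); add B.
Step 5: cheapest edge leaving the tree is A—E (19); add A.
MST edges: C—D, D—E, D—F, B—F, A—E; total weight 4+9+9+7+19 = 48.

48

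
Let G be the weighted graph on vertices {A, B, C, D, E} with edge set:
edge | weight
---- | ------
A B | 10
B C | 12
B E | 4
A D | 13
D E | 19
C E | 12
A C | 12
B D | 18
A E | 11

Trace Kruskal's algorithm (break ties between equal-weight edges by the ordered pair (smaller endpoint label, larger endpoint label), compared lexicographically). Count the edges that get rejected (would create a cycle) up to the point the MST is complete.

Sort edges by weight, then run Kruskal:
B E (4): add — endpoints in different components.
A B (10): add — endpoints in different components.
A E (11): skip — A and E already connected.
A C (12): add — endpoints in different components.
B C (12): skip — B and C already connected.
C E (12): skip — C and E already connected.
A D (13): add — endpoints in different components.
Edges rejected before the tree was complete: 3.

3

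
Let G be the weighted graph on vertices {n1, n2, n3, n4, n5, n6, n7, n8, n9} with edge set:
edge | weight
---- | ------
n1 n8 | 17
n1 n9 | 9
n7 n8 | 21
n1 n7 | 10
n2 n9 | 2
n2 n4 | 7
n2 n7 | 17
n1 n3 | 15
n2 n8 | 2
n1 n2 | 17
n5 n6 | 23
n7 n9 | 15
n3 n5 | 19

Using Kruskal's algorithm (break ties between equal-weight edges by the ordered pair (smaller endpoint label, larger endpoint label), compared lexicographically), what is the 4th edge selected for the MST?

Sort edges by weight, then run Kruskal:
n2 n8 (2): add — endpoints in different components.
n2 n9 (2): add — endpoints in different components.
n2 n4 (7): add — endpoints in different components.
n1 n9 (9): add — endpoints in different components.
n1 n7 (10): add — endpoints in different components.
n1 n3 (15): add — endpoints in different components.
n7 n9 (15): skip — n7 and n9 already connected.
n1 n2 (17): skip — n1 and n2 already connected.
n1 n8 (17): skip — n1 and n8 already connected.
n2 n7 (17): skip — n7 and n2 already connected.
n3 n5 (19): add — endpoints in different components.
n7 n8 (21): skip — n7 and n8 already connected.
n5 n6 (23): add — endpoints in different components.
The 4th edge added is n1 n9.

n1-n9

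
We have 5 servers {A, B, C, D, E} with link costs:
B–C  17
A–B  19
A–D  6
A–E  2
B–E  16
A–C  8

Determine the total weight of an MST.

32

Prim, starting at D.
Step 1: cheapest edge leaving the tree is A–D (6); add A.
Step 2: cheapest edge leaving the tree is A–E (2); add E.
Step 3: cheapest edge leaving the tree is A–C (8); add C.
Step 4: cheapest edge leaving the tree is B–E (16); add B.
MST edges: A–D, A–E, A–C, B–E; total weight 6+2+8+16 = 32.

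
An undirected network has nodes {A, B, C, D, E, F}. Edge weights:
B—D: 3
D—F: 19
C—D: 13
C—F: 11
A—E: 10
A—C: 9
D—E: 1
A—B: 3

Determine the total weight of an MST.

27

Kruskal: consider edges lightest-first.
D—E (1): add. Components now {A} {B} {C} {D,E} {F}
A—B (3): add. Components now {A,B} {C} {D,E} {F}
B—D (3): add. Components now {A,B,D,E} {C} {F}
A—C (9): add. Components now {A,B,C,D,E} {F}
A—E (10): skip — A and E already connected.
C—F (11): add. Components now {A,B,C,D,E,F}
MST edges: D—E, A—B, B—D, A—C, C—F; total weight 1+3+3+9+11 = 27.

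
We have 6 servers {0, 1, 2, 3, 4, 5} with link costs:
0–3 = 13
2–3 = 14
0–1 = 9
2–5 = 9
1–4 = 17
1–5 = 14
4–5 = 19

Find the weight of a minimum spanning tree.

62

Prim, starting at 3.
Step 1: cheapest edge leaving the tree is 0–3 (13); add 0.
Step 2: cheapest edge leaving the tree is 0–1 (9); add 1.
Step 3: cheapest edge leaving the tree is 2–3 (14); add 2.
Step 4: cheapest edge leaving the tree is 2–5 (9); add 5.
Step 5: cheapest edge leaving the tree is 1–4 (17); add 4.
MST edges: 0–3, 0–1, 2–3, 2–5, 1–4; total weight 13+9+14+9+17 = 62.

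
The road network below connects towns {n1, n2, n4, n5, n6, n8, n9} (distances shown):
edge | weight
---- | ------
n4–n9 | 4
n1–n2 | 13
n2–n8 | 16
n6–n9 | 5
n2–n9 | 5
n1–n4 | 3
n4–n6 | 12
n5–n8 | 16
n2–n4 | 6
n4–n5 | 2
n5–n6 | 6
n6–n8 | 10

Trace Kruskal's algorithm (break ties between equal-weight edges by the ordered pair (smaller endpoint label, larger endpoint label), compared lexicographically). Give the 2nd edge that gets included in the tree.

Kruskal's algorithm — process edges by increasing weight (ties by edge label):
n4–n5 (2): add — endpoints in different components.
n1–n4 (3): add — endpoints in different components.
n4–n9 (4): add — endpoints in different components.
n2–n9 (5): add — endpoints in different components.
n6–n9 (5): add — endpoints in different components.
n2–n4 (6): skip — n2 and n4 already connected.
n5–n6 (6): skip — n5 and n6 already connected.
n6–n8 (10): add — endpoints in different components.
The 2nd edge added is n1–n4.

n1-n4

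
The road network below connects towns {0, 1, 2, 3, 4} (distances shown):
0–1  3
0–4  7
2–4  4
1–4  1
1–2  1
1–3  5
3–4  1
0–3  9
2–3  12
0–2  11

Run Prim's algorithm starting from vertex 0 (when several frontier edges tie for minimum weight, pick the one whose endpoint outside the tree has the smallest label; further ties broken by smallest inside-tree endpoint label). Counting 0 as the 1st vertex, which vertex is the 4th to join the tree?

4

Grow the tree from 0 using Prim:
Step 1: frontier [0–1 3, 0–4 7, 0–3 9, 0–2 11] → take 0–1 (3); add 1.
Step 2: frontier [0–4 7, 0–3 9, 0–2 11, 1–2 1, 1–4 1, 1–3 5] → take 1–2 (1); add 2.
Step 3: frontier [0–4 7, 0–3 9, 1–4 1, 1–3 5, 2–4 4, 2–3 12] → take 1–4 (1); add 4.
Step 4: frontier [0–3 9, 1–3 5, 2–3 12, 3–4 1] → take 3–4 (1); add 3.
Vertex order: 0, 1, 2, 4, 3. The 4th vertex is 4.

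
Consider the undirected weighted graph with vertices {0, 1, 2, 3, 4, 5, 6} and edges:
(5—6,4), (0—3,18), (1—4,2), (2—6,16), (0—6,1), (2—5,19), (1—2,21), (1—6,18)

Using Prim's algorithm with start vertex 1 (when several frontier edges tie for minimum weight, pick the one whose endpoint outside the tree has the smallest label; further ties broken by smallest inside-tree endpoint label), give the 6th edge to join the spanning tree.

0-3

Grow the tree from 1 using Prim:
Step 1: frontier [1—4 2, 1—6 18, 1—2 21] → take 1—4 (2); add 4.
Step 2: frontier [1—6 18, 1—2 21] → take 1—6 (18); add 6.
Step 3: frontier [1—2 21, 0—6 1, 5—6 4, 2—6 16] → take 0—6 (1); add 0.
Step 4: frontier [0—3 18, 1—2 21, 5—6 4, 2—6 16] → take 5—6 (4); add 5.
Step 5: frontier [0—3 18, 1—2 21, 2—5 19, 2—6 16] → take 2—6 (16); add 2.
Step 6: frontier [0—3 18] → take 0—3 (18); add 3.
The 6th edge added is 0—3.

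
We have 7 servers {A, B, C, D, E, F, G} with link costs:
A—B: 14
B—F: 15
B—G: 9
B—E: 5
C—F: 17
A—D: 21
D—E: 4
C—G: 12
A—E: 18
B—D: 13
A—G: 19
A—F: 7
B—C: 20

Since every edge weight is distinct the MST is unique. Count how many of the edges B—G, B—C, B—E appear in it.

Sort edges by weight, then run Kruskal:
D—E (4): add — endpoints in different components.
B—E (5): add — endpoints in different components.
A—F (7): add — endpoints in different components.
B—G (9): add — endpoints in different components.
C—G (12): add — endpoints in different components.
B—D (13): skip — B and D already connected.
A—B (14): add — endpoints in different components.
MST edge set: {D—E, B—E, A—F, B—G, C—G, A—B}.
Of the listed edges, {B—G, B—E} are in the MST → 2.

2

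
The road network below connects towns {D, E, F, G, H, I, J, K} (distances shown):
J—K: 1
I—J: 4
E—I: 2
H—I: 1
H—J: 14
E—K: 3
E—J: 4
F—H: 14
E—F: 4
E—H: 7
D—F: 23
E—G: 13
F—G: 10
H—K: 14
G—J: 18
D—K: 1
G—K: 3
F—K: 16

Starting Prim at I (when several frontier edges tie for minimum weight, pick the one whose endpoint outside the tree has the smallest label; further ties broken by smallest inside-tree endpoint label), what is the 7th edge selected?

E-F

Prim, starting at I.
Step 1: cheapest edge leaving the tree is H—I (1); add H.
Step 2: cheapest edge leaving the tree is E—I (2); add E.
Step 3: cheapest edge leaving the tree is E—K (3); add K.
Step 4: cheapest edge leaving the tree is D—K (1); add D.
Step 5: cheapest edge leaving the tree is J—K (1); add J.
Step 6: cheapest edge leaving the tree is G—K (3); add G.
Step 7: cheapest edge leaving the tree is E—F (4); add F.
The 7th edge added is E—F.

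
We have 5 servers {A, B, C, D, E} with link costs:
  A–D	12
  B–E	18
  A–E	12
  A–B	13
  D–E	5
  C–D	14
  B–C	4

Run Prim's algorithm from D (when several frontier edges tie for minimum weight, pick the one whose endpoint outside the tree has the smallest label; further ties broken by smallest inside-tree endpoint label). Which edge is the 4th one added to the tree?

B-C

Grow the tree from D using Prim:
Step 1: cheapest edge leaving the tree is D–E (5); add E.
Step 2: cheapest edge leaving the tree is A–D (12); add A.
Step 3: cheapest edge leaving the tree is A–B (13); add B.
Step 4: cheapest edge leaving the tree is B–C (4); add C.
The 4th edge added is B–C.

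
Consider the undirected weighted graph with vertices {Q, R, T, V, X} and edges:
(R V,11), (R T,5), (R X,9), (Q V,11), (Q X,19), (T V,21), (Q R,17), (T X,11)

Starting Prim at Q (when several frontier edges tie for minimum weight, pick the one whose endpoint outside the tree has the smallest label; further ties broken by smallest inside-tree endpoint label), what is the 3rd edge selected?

R-T

Grow the tree from Q using Prim:
Step 1: frontier [Q V 11, Q R 17, Q X 19] → take Q V (11); add V.
Step 2: frontier [Q R 17, Q X 19, R V 11, T V 21] → take R V (11); add R.
Step 3: frontier [Q X 19, R T 5, R X 9, T V 21] → take R T (5); add T.
Step 4: frontier [Q X 19, R X 9, T X 11] → take R X (9); add X.
The 3rd edge added is R T.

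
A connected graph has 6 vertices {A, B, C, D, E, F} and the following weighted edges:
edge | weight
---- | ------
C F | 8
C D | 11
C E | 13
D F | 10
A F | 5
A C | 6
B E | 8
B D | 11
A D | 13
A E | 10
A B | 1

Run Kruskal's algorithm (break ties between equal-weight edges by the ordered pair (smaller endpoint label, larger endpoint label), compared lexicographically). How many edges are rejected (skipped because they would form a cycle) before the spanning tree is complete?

Sort edges by weight, then run Kruskal:
A B (1): add. Components now {A,B} {C} {D} {E} {F}
A F (5): add. Components now {A,B,F} {C} {D} {E}
A C (6): add. Components now {A,B,C,F} {D} {E}
B E (8): add. Components now {A,B,C,E,F} {D}
C F (8): skip — C and F already connected.
A E (10): skip — A and E already connected.
D F (10): add. Components now {A,B,C,D,E,F}
Edges rejected before the tree was complete: 2.

2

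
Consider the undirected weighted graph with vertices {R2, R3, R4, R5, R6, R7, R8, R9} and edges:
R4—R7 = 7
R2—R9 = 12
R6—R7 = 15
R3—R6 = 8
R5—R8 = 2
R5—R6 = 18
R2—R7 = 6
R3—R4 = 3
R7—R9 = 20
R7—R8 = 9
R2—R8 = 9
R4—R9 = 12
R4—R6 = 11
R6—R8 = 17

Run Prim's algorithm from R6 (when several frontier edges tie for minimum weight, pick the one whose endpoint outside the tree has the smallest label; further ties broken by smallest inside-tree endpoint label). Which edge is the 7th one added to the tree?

Prim, starting at R6.
Step 1: cheapest edge leaving the tree is R3—R6 (8); add R3.
Step 2: cheapest edge leaving the tree is R3—R4 (3); add R4.
Step 3: cheapest edge leaving the tree is R4—R7 (7); add R7.
Step 4: cheapest edge leaving the tree is R2—R7 (6); add R2.
Step 5: cheapest edge leaving the tree is R2—R8 (9); add R8.
Step 6: cheapest edge leaving the tree is R5—R8 (2); add R5.
Step 7: cheapest edge leaving the tree is R2—R9 (12); add R9.
The 7th edge added is R2—R9.

R2-R9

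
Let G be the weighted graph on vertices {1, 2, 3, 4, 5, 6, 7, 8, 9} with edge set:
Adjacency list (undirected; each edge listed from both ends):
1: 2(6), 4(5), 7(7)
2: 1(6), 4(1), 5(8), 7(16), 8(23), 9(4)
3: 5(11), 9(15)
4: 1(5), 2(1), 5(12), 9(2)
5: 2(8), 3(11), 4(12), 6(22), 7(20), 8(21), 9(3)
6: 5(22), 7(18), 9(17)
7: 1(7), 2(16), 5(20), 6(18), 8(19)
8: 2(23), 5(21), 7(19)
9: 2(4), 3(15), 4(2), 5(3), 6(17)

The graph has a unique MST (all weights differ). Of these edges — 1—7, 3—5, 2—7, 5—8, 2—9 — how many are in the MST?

2

Kruskal's algorithm — process edges by increasing weight (ties by edge label):
2—4 (1): add — endpoints in different components.
4—9 (2): add — endpoints in different components.
5—9 (3): add — endpoints in different components.
2—9 (4): skip — 2 and 9 already connected.
1—4 (5): add — endpoints in different components.
1—2 (6): skip — 1 and 2 already connected.
1—7 (7): add — endpoints in different components.
2—5 (8): skip — 2 and 5 already connected.
3—5 (11): add — endpoints in different components.
4—5 (12): skip — 4 and 5 already connected.
3—9 (15): skip — 3 and 9 already connected.
2—7 (16): skip — 2 and 7 already connected.
6—9 (17): add — endpoints in different components.
6—7 (18): skip — 6 and 7 already connected.
7—8 (19): add — endpoints in different components.
MST edge set: {2—4, 4—9, 5—9, 1—4, 1—7, 3—5, 6—9, 7—8}.
Of the listed edges, {1—7, 3—5} are in the MST → 2.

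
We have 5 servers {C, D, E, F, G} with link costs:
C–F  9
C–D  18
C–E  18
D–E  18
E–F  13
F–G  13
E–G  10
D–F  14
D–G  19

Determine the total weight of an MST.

Sort edges by weight, then run Kruskal:
C–F (9): add. Components now {C,F} {D} {E} {G}
E–G (10): add. Components now {C,F} {D} {E,G}
E–F (13): add. Components now {C,E,F,G} {D}
F–G (13): skip — F and G already connected.
D–F (14): add. Components now {C,D,E,F,G}
MST edges: C–F, E–G, E–F, D–F; total weight 9+10+13+14 = 46.

46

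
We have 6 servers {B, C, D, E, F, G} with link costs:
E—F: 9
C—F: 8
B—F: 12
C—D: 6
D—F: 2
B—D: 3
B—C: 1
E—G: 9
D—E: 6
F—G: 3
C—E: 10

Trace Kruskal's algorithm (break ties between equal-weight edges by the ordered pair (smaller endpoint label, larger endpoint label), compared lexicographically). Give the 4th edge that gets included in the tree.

Kruskal's algorithm — process edges by increasing weight (ties by edge label):
B—C (1): add — endpoints in different components.
D—F (2): add — endpoints in different components.
B—D (3): add — endpoints in different components.
F—G (3): add — endpoints in different components.
C—D (6): skip — C and D already connected.
D—E (6): add — endpoints in different components.
The 4th edge added is F—G.

F-G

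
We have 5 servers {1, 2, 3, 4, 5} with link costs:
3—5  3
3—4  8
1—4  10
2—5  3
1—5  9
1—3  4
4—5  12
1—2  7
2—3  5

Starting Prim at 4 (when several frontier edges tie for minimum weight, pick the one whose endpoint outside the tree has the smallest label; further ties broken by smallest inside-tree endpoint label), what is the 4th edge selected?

Grow the tree from 4 using Prim:
Step 1: cheapest edge leaving the tree is 3—4 (8); add 3.
Step 2: cheapest edge leaving the tree is 3—5 (3); add 5.
Step 3: cheapest edge leaving the tree is 2—5 (3); add 2.
Step 4: cheapest edge leaving the tree is 1—3 (4); add 1.
The 4th edge added is 1—3.

1-3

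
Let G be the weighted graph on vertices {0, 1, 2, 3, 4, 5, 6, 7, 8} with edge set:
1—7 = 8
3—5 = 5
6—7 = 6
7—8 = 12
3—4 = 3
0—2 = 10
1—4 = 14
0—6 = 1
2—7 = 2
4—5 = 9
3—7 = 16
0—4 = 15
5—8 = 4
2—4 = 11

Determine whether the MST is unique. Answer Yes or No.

Yes

Kruskal: consider edges lightest-first.
0—6 (1): add — endpoints in different components.
2—7 (2): add — endpoints in different components.
3—4 (3): add — endpoints in different components.
5—8 (4): add — endpoints in different components.
3—5 (5): add — endpoints in different components.
6—7 (6): add — endpoints in different components.
1—7 (8): add — endpoints in different components.
4—5 (9): skip — 4 and 5 already connected.
0—2 (10): skip — 0 and 2 already connected.
2—4 (11): add — endpoints in different components.
Every non-tree edge has weight strictly greater than the heaviest edge on the tree path between its endpoints, so the MST is unique.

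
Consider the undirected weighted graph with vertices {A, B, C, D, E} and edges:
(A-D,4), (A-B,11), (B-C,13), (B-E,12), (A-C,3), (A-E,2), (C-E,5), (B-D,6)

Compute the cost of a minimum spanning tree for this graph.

Prim, starting at C.
Step 1: cheapest edge leaving the tree is A-C (3); add A.
Step 2: cheapest edge leaving the tree is A-E (2); add E.
Step 3: cheapest edge leaving the tree is A-D (4); add D.
Step 4: cheapest edge leaving the tree is B-D (6); add B.
MST edges: A-C, A-E, A-D, B-D; total weight 3+2+4+6 = 15.

15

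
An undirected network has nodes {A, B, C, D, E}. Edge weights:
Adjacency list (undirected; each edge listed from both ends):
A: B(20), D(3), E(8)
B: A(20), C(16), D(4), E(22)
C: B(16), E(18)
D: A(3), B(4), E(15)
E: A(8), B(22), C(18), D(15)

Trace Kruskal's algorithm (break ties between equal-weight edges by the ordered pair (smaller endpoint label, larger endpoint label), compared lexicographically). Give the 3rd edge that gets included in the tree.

A-E

Kruskal: consider edges lightest-first.
A-D (3): add — endpoints in different components.
B-D (4): add — endpoints in different components.
A-E (8): add — endpoints in different components.
D-E (15): skip — D and E already connected.
B-C (16): add — endpoints in different components.
The 3rd edge added is A-E.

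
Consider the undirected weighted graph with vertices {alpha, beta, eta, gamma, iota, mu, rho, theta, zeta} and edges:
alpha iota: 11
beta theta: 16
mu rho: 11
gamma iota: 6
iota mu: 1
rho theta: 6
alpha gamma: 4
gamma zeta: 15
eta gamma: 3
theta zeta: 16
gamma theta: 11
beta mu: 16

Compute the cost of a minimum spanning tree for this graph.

Grow the tree from gamma using Prim:
Step 1: cheapest edge leaving the tree is eta gamma (3); add eta.
Step 2: cheapest edge leaving the tree is alpha gamma (4); add alpha.
Step 3: cheapest edge leaving the tree is gamma iota (6); add iota.
Step 4: cheapest edge leaving the tree is iota mu (1); add mu.
Step 5: cheapest edge leaving the tree is mu rho (11); add rho.
Step 6: cheapest edge leaving the tree is rho theta (6); add theta.
Step 7: cheapest edge leaving the tree is gamma zeta (15); add zeta.
Step 8: cheapest edge leaving the tree is beta mu (16); add beta.
MST edges: eta gamma, alpha gamma, gamma iota, iota mu, mu rho, rho theta, gamma zeta, beta mu; total weight 3+4+6+1+11+6+15+16 = 62.

62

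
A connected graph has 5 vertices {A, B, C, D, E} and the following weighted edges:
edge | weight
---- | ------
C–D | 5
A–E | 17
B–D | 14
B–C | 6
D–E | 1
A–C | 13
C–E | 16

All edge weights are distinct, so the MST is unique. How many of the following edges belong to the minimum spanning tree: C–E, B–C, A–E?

Kruskal's algorithm — process edges by increasing weight (ties by edge label):
D–E (1): add. Components now {A} {B} {C} {D,E}
C–D (5): add. Components now {A} {B} {C,D,E}
B–C (6): add. Components now {A} {B,C,D,E}
A–C (13): add. Components now {A,B,C,D,E}
MST edge set: {D–E, C–D, B–C, A–C}.
Of the listed edges, {B–C} are in the MST → 1.

1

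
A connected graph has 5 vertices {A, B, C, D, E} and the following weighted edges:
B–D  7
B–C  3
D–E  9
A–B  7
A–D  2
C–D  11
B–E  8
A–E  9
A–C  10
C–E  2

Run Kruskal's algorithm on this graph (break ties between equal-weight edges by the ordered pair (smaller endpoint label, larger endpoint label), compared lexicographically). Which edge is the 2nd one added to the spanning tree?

C-E

Sort edges by weight, then run Kruskal:
A–D (2): add. Components now {A,D} {B} {C} {E}
C–E (2): add. Components now {A,D} {B} {C,E}
B–C (3): add. Components now {A,D} {B,C,E}
A–B (7): add. Components now {A,B,C,D,E}
The 2nd edge added is C–E.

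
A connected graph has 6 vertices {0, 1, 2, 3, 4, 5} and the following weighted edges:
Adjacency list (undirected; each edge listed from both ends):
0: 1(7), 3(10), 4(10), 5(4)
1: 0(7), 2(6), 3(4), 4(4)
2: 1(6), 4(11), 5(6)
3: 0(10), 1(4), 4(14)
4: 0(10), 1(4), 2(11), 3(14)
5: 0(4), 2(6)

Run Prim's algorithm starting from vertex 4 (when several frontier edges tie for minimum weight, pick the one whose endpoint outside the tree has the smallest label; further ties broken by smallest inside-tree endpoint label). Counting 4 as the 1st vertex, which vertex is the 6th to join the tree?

0

Prim's algorithm from 4:
Step 1: frontier [1—4 4, 0—4 10, 2—4 11, 3—4 14] → take 1—4 (4); add 1.
Step 2: frontier [1—3 4, 1—2 6, 0—1 7, 0—4 10, 2—4 11, 3—4 14] → take 1—3 (4); add 3.
Step 3: frontier [1—2 6, 0—1 7, 0—3 10, 0—4 10, 2—4 11] → take 1—2 (6); add 2.
Step 4: frontier [0—1 7, 2—5 6, 0—3 10, 0—4 10] → take 2—5 (6); add 5.
Step 5: frontier [0—1 7, 0—3 10, 0—4 10, 0—5 4] → take 0—5 (4); add 0.
Vertex order: 4, 1, 3, 2, 5, 0. The 6th vertex is 0.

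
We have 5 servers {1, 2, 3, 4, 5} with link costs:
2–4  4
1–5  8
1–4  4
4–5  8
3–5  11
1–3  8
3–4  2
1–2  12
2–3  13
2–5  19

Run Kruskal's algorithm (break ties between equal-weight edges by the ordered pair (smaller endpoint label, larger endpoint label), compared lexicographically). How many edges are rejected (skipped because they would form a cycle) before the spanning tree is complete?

Sort edges by weight, then run Kruskal:
3–4 (2): add — endpoints in different components.
1–4 (4): add — endpoints in different components.
2–4 (4): add — endpoints in different components.
1–3 (8): skip — 1 and 3 already connected.
1–5 (8): add — endpoints in different components.
Edges rejected before the tree was complete: 1.

1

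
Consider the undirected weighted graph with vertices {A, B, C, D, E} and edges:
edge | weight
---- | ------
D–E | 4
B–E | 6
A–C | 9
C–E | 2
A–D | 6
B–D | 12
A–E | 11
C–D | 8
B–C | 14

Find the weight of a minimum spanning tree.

Prim, starting at D.
Step 1: cheapest edge leaving the tree is D–E (4); add E.
Step 2: cheapest edge leaving the tree is C–E (2); add C.
Step 3: cheapest edge leaving the tree is A–D (6); add A.
Step 4: cheapest edge leaving the tree is B–E (6); add B.
MST edges: D–E, C–E, A–D, B–E; total weight 4+2+6+6 = 18.

18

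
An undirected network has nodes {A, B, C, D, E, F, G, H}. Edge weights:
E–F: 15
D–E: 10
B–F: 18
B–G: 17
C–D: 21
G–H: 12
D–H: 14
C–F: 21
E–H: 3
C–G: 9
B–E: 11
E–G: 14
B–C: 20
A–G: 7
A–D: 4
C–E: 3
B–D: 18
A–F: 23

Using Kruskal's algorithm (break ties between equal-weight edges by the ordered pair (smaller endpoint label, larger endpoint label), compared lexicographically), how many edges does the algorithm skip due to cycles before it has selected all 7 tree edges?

Kruskal's algorithm — process edges by increasing weight (ties by edge label):
C–E (3): add — endpoints in different components.
E–H (3): add — endpoints in different components.
A–D (4): add — endpoints in different components.
A–G (7): add — endpoints in different components.
C–G (9): add — endpoints in different components.
D–E (10): skip — D and E already connected.
B–E (11): add — endpoints in different components.
G–H (12): skip — G and H already connected.
D–H (14): skip — D and H already connected.
E–G (14): skip — E and G already connected.
E–F (15): add — endpoints in different components.
Edges rejected before the tree was complete: 4.

4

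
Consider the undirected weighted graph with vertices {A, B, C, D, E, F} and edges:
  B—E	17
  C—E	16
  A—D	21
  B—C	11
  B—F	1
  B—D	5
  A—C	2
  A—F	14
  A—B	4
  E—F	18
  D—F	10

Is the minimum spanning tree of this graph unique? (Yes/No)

Yes

Sort edges by weight, then run Kruskal:
B—F (1): add — endpoints in different components.
A—C (2): add — endpoints in different components.
A—B (4): add — endpoints in different components.
B—D (5): add — endpoints in different components.
D—F (10): skip — D and F already connected.
B—C (11): skip — B and C already connected.
A—F (14): skip — A and F already connected.
C—E (16): add — endpoints in different components.
Every non-tree edge has weight strictly greater than the heaviest edge on the tree path between its endpoints, so the MST is unique.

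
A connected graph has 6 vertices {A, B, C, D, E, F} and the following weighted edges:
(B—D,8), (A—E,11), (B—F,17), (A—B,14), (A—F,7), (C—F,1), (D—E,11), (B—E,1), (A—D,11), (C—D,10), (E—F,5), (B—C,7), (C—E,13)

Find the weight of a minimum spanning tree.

Kruskal's algorithm — process edges by increasing weight (ties by edge label):
B—E (1): add. Components now {A} {B,E} {C} {D} {F}
C—F (1): add. Components now {A} {B,E} {C,F} {D}
E—F (5): add. Components now {A} {B,C,E,F} {D}
A—F (7): add. Components now {A,B,C,E,F} {D}
B—C (7): skip — B and C already connected.
B—D (8): add. Components now {A,B,C,D,E,F}
MST edges: B—E, C—F, E—F, A—F, B—D; total weight 1+1+5+7+8 = 22.

22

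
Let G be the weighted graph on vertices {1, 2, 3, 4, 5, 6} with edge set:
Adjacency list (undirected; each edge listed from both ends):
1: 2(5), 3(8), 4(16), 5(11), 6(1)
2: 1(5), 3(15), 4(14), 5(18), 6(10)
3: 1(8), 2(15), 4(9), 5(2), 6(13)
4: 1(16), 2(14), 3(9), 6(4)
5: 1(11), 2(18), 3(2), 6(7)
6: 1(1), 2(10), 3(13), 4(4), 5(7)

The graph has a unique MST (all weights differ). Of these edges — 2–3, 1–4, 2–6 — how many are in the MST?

0

Kruskal: consider edges lightest-first.
1–6 (1): add. Components now {1,6} {2} {3} {4} {5}
3–5 (2): add. Components now {1,6} {2} {3,5} {4}
4–6 (4): add. Components now {1,4,6} {2} {3,5}
1–2 (5): add. Components now {1,2,4,6} {3,5}
5–6 (7): add. Components now {1,2,3,4,5,6}
MST edge set: {1–6, 3–5, 4–6, 1–2, 5–6}.
Of the listed edges, {} are in the MST → 0.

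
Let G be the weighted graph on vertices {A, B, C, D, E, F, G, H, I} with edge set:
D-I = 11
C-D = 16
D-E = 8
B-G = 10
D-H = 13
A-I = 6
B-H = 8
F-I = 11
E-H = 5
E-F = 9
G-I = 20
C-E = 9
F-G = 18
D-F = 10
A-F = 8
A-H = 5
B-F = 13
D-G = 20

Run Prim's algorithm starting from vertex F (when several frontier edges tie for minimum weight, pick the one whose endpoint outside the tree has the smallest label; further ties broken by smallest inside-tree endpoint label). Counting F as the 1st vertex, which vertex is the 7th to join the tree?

Prim's algorithm from F:
Step 1: cheapest edge leaving the tree is A-F (8); add A.
Step 2: cheapest edge leaving the tree is A-H (5); add H.
Step 3: cheapest edge leaving the tree is E-H (5); add E.
Step 4: cheapest edge leaving the tree is A-I (6); add I.
Step 5: cheapest edge leaving the tree is B-H (8); add B.
Step 6: cheapest edge leaving the tree is D-E (8); add D.
Step 7: cheapest edge leaving the tree is C-E (9); add C.
Step 8: cheapest edge leaving the tree is B-G (10); add G.
Vertex order: F, A, H, E, I, B, D, C, G. The 7th vertex is D.

D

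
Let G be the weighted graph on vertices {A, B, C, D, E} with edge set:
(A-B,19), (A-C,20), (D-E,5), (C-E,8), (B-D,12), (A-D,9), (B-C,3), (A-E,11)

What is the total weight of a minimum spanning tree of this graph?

Prim, starting at E.
Step 1: frontier [D-E 5, C-E 8, A-E 11] → take D-E (5); add D.
Step 2: frontier [A-D 9, B-D 12, C-E 8, A-E 11] → take C-E (8); add C.
Step 3: frontier [B-C 3, A-C 20, A-D 9, B-D 12, A-E 11] → take B-C (3); add B.
Step 4: frontier [A-B 19, A-C 20, A-D 9, A-E 11] → take A-D (9); add A.
MST edges: D-E, C-E, B-C, A-D; total weight 5+8+3+9 = 25.

25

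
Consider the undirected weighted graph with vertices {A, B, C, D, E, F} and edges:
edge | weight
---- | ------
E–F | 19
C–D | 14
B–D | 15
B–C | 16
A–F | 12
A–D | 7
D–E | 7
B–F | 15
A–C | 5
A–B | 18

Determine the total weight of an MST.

Grow the tree from E using Prim:
Step 1: frontier [D–E 7, E–F 19] → take D–E (7); add D.
Step 2: frontier [A–D 7, C–D 14, B–D 15, E–F 19] → take A–D (7); add A.
Step 3: frontier [A–C 5, A–F 12, A–B 18, C–D 14, B–D 15, E–F 19] → take A–C (5); add C.
Step 4: frontier [A–F 12, A–B 18, B–C 16, B–D 15, E–F 19] → take A–F (12); add F.
Step 5: frontier [A–B 18, B–C 16, B–D 15, B–F 15] → take B–D (15); add B.
MST edges: D–E, A–D, A–C, A–F, B–D; total weight 7+7+5+12+15 = 46.

46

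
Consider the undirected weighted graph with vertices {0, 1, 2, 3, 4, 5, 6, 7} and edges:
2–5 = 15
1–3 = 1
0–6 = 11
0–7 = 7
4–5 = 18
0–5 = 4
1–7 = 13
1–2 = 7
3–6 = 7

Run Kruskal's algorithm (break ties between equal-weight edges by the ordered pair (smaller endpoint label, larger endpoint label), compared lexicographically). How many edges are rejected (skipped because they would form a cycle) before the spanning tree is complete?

2

Sort edges by weight, then run Kruskal:
1–3 (1): add — endpoints in different components.
0–5 (4): add — endpoints in different components.
0–7 (7): add — endpoints in different components.
1–2 (7): add — endpoints in different components.
3–6 (7): add — endpoints in different components.
0–6 (11): add — endpoints in different components.
1–7 (13): skip — 1 and 7 already connected.
2–5 (15): skip — 2 and 5 already connected.
4–5 (18): add — endpoints in different components.
Edges rejected before the tree was complete: 2.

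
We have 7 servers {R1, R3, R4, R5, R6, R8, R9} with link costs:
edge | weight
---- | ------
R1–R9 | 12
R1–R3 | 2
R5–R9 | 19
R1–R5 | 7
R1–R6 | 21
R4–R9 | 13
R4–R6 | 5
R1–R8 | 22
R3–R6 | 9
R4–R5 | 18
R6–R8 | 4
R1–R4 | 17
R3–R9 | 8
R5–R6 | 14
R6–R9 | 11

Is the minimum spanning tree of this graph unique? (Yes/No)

Sort edges by weight, then run Kruskal:
R1–R3 (2): add — endpoints in different components.
R6–R8 (4): add — endpoints in different components.
R4–R6 (5): add — endpoints in different components.
R1–R5 (7): add — endpoints in different components.
R3–R9 (8): add — endpoints in different components.
R3–R6 (9): add — endpoints in different components.
Every non-tree edge has weight strictly greater than the heaviest edge on the tree path between its endpoints, so the MST is unique.

Yes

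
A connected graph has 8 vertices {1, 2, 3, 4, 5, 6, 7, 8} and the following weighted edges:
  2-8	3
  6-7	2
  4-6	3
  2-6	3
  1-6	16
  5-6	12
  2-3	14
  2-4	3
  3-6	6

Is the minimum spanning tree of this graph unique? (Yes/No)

Kruskal's algorithm — process edges by increasing weight (ties by edge label):
6-7 (2): add — endpoints in different components.
2-4 (3): add — endpoints in different components.
2-6 (3): add — endpoints in different components.
2-8 (3): add — endpoints in different components.
4-6 (3): skip — 4 and 6 already connected.
3-6 (6): add — endpoints in different components.
5-6 (12): add — endpoints in different components.
2-3 (14): skip — 2 and 3 already connected.
1-6 (16): add — endpoints in different components.
Non-tree edge 4-6 has weight 3, equal to the heaviest edge on its tree cycle — swapping gives another MST of the same weight. Not unique.

No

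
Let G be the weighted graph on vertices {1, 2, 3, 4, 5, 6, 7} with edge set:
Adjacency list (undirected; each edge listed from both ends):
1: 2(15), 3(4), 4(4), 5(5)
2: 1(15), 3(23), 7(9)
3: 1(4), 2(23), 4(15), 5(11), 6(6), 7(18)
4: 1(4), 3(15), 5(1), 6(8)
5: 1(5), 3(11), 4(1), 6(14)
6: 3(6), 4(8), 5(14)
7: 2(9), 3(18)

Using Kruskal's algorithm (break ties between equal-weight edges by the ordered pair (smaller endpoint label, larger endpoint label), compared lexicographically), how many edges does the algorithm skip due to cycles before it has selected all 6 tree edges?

4

Kruskal's algorithm — process edges by increasing weight (ties by edge label):
4 5 (1): add. Components now {1} {2} {3} {4,5} {6} {7}
1 3 (4): add. Components now {1,3} {2} {4,5} {6} {7}
1 4 (4): add. Components now {1,3,4,5} {2} {6} {7}
1 5 (5): skip — 1 and 5 already connected.
3 6 (6): add. Components now {1,3,4,5,6} {2} {7}
4 6 (8): skip — 4 and 6 already connected.
2 7 (9): add. Components now {1,3,4,5,6} {2,7}
3 5 (11): skip — 3 and 5 already connected.
5 6 (14): skip — 5 and 6 already connected.
1 2 (15): add. Components now {1,2,3,4,5,6,7}
Edges rejected before the tree was complete: 4.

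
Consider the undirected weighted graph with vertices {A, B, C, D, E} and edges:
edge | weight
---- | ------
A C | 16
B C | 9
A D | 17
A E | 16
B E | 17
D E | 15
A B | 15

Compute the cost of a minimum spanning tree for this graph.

55

Prim's algorithm from E:
Step 1: frontier [D E 15, A E 16, B E 17] → take D E (15); add D.
Step 2: frontier [A D 17, A E 16, B E 17] → take A E (16); add A.
Step 3: frontier [A B 15, A C 16, B E 17] → take A B (15); add B.
Step 4: frontier [A C 16, B C 9] → take B C (9); add C.
MST edges: D E, A E, A B, B C; total weight 15+16+15+9 = 55.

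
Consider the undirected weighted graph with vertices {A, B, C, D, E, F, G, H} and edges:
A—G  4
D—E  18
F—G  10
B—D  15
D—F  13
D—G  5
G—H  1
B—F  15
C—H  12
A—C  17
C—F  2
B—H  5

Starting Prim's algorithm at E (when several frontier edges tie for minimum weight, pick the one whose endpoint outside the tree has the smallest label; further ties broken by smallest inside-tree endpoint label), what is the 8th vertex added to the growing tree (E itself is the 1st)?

Grow the tree from E using Prim:
Step 1: cheapest edge leaving the tree is D—E (18); add D.
Step 2: cheapest edge leaving the tree is D—G (5); add G.
Step 3: cheapest edge leaving the tree is G—H (1); add H.
Step 4: cheapest edge leaving the tree is A—G (4); add A.
Step 5: cheapest edge leaving the tree is B—H (5); add B.
Step 6: cheapest edge leaving the tree is F—G (10); add F.
Step 7: cheapest edge leaving the tree is C—F (2); add C.
Vertex order: E, D, G, H, A, B, F, C. The 8th vertex is C.

C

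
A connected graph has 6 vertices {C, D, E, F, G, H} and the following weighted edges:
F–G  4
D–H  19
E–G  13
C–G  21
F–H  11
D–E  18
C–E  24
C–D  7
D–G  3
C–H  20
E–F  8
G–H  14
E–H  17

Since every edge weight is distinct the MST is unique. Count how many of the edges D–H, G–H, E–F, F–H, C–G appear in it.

Kruskal: consider edges lightest-first.
D–G (3): add. Components now {C} {D,G} {E} {F} {H}
F–G (4): add. Components now {C} {D,F,G} {E} {H}
C–D (7): add. Components now {C,D,F,G} {E} {H}
E–F (8): add. Components now {C,D,E,F,G} {H}
F–H (11): add. Components now {C,D,E,F,G,H}
MST edge set: {D–G, F–G, C–D, E–F, F–H}.
Of the listed edges, {E–F, F–H} are in the MST → 2.

2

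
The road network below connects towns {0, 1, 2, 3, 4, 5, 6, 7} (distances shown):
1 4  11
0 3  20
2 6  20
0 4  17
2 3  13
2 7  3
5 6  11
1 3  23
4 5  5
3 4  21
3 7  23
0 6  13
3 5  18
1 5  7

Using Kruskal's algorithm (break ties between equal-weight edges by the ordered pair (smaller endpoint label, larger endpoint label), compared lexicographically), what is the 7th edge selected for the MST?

3-5

Kruskal: consider edges lightest-first.
2 7 (3): add — endpoints in different components.
4 5 (5): add — endpoints in different components.
1 5 (7): add — endpoints in different components.
1 4 (11): skip — 1 and 4 already connected.
5 6 (11): add — endpoints in different components.
0 6 (13): add — endpoints in different components.
2 3 (13): add — endpoints in different components.
0 4 (17): skip — 0 and 4 already connected.
3 5 (18): add — endpoints in different components.
The 7th edge added is 3 5.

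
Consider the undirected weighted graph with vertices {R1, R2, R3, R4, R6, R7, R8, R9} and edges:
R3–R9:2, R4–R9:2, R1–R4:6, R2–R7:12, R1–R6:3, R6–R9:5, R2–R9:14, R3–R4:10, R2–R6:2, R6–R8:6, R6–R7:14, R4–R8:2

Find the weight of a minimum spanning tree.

28

Sort edges by weight, then run Kruskal:
R2–R6 (2): add — endpoints in different components.
R3–R9 (2): add — endpoints in different components.
R4–R8 (2): add — endpoints in different components.
R4–R9 (2): add — endpoints in different components.
R1–R6 (3): add — endpoints in different components.
R6–R9 (5): add — endpoints in different components.
R1–R4 (6): skip — R4 and R1 already connected.
R6–R8 (6): skip — R8 and R6 already connected.
R3–R4 (10): skip — R4 and R3 already connected.
R2–R7 (12): add — endpoints in different components.
MST edges: R2–R6, R3–R9, R4–R8, R4–R9, R1–R6, R6–R9, R2–R7; total weight 2+2+2+2+3+5+12 = 28.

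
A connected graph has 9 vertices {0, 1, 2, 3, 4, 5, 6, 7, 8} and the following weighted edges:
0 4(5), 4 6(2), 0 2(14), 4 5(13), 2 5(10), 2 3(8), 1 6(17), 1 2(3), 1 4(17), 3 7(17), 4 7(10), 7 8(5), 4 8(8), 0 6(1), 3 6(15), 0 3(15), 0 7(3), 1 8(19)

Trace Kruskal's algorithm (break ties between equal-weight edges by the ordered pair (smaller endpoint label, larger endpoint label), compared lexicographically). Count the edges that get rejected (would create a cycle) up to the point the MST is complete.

Sort edges by weight, then run Kruskal:
0 6 (1): add — endpoints in different components.
4 6 (2): add — endpoints in different components.
0 7 (3): add — endpoints in different components.
1 2 (3): add — endpoints in different components.
0 4 (5): skip — 0 and 4 already connected.
7 8 (5): add — endpoints in different components.
2 3 (8): add — endpoints in different components.
4 8 (8): skip — 4 and 8 already connected.
2 5 (10): add — endpoints in different components.
4 7 (10): skip — 4 and 7 already connected.
4 5 (13): add — endpoints in different components.
Edges rejected before the tree was complete: 3.

3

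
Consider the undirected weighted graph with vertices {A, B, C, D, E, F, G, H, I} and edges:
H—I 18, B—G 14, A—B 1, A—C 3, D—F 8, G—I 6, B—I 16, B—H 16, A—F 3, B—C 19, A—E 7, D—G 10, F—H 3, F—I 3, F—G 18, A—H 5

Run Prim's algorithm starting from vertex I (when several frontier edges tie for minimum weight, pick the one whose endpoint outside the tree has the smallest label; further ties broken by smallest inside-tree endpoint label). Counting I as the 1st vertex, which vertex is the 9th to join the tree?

D

Prim's algorithm from I:
Step 1: cheapest edge leaving the tree is F—I (3); add F.
Step 2: cheapest edge leaving the tree is A—F (3); add A.
Step 3: cheapest edge leaving the tree is A—B (1); add B.
Step 4: cheapest edge leaving the tree is A—C (3); add C.
Step 5: cheapest edge leaving the tree is F—H (3); add H.
Step 6: cheapest edge leaving the tree is G—I (6); add G.
Step 7: cheapest edge leaving the tree is A—E (7); add E.
Step 8: cheapest edge leaving the tree is D—F (8); add D.
Vertex order: I, F, A, B, C, H, G, E, D. The 9th vertex is D.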